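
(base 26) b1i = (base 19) 11DD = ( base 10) 7480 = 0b1110100111000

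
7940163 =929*8547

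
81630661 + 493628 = 82124289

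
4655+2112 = 6767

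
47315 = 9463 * 5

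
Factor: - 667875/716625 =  - 3^( - 1)*7^( - 2) * 137^1=- 137/147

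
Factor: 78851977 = 78851977^1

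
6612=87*76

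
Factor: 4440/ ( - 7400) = -3/5 = - 3^1*5^( - 1)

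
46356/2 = 23178 =23178.00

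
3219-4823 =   -  1604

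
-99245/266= - 374 + 239/266=- 373.10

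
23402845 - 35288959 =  - 11886114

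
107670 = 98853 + 8817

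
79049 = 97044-17995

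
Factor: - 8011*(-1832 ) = 14676152 = 2^3 * 229^1*8011^1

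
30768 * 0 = 0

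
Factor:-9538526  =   - 2^1 * 37^1*83^1*1553^1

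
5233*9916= 51890428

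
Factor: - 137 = - 137^1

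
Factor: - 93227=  - 53^1* 1759^1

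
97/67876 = 97/67876  =  0.00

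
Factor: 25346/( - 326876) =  - 2^( - 1 )*11^(-1 ) * 17^( - 1)*29^1 = - 29/374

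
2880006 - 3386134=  - 506128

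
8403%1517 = 818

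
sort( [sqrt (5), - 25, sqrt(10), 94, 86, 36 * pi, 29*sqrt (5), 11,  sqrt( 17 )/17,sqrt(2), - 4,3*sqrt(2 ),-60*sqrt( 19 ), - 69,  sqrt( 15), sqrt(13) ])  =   [ - 60*sqrt(19),-69,- 25,-4,sqrt(17)/17,sqrt ( 2 ),sqrt(5 ), sqrt( 10), sqrt(13), sqrt(15 ) , 3*sqrt ( 2),  11,29*sqrt( 5), 86,94, 36* pi]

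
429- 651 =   -  222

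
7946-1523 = 6423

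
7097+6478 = 13575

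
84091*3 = 252273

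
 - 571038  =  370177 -941215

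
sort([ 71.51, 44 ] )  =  [44,71.51]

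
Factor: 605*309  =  3^1 * 5^1*11^2*103^1= 186945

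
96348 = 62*1554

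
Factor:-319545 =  - 3^5*5^1*263^1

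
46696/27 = 1729 + 13/27 =1729.48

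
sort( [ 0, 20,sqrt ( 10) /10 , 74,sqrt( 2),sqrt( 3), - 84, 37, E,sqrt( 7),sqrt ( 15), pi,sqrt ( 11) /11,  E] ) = [ - 84,0, sqrt(11) /11,  sqrt(10 ) /10,sqrt(2),sqrt( 3),sqrt( 7),E,E, pi,sqrt( 15), 20, 37,  74] 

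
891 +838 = 1729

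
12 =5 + 7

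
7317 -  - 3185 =10502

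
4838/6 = 2419/3 = 806.33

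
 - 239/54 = - 239/54 =- 4.43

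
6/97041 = 2/32347 = 0.00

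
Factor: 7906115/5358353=1129445/765479= 5^1*11^(  -  1)*13^(-1 )*53^(-1 ) * 101^(-1 )*225889^1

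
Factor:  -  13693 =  - 13693^1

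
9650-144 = 9506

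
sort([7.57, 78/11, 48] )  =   [78/11,7.57,48] 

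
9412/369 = 25 + 187/369  =  25.51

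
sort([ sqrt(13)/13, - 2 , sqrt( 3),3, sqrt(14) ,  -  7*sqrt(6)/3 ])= [ -7*sqrt( 6)/3 , - 2, sqrt(13 ) /13, sqrt(3) , 3, sqrt(14 )]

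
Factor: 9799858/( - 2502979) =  - 2^1*19^1*463^1*557^1*1373^( - 1)*1823^( - 1)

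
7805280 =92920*84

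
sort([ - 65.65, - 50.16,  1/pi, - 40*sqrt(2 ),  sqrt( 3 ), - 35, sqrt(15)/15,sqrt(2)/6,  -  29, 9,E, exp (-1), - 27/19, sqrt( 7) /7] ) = [ - 65.65, -40 * sqrt( 2),  -  50.16,  -  35, - 29, - 27/19,sqrt(2)/6, sqrt(15 ) /15  ,  1/pi, exp( - 1), sqrt( 7 ) /7, sqrt(3 ),  E , 9] 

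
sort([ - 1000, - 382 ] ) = [- 1000,  -  382 ]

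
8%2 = 0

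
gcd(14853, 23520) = 3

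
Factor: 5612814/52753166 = 2806407/26376583 =3^5* 61^( - 1) * 109^( - 1)*3967^(-1 )*11549^1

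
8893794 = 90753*98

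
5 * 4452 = 22260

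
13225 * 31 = 409975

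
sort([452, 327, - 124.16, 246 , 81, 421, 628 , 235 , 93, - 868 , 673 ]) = [ - 868, - 124.16,81,93,  235,246, 327,421, 452,628,673]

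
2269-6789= -4520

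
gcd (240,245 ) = 5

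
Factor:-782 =-2^1*17^1 * 23^1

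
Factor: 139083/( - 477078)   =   - 2^( - 1 )*179^1 * 307^(- 1 )=- 179/614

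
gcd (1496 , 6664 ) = 136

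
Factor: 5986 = 2^1*41^1 * 73^1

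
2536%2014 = 522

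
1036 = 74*14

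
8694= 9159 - 465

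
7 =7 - 0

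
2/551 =2/551  =  0.00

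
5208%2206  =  796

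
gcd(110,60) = 10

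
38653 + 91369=130022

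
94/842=47/421 = 0.11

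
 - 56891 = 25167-82058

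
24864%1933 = 1668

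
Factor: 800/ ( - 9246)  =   - 2^4 * 3^(- 1)*5^2*23^( - 1)*67^( - 1) = - 400/4623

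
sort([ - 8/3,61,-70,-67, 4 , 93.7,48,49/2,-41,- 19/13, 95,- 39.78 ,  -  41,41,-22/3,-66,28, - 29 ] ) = [ -70,-67, - 66, - 41, - 41,  -  39.78, -29, - 22/3, - 8/3,- 19/13,4, 49/2,28,41, 48, 61,93.7, 95 ]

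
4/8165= 4/8165=0.00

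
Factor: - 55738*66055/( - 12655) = 2^1*11^1*29^1*31^2*1201^1*2531^( - 1 )=736354718/2531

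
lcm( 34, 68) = 68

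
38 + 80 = 118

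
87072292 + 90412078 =177484370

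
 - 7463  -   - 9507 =2044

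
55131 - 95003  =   - 39872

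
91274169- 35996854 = 55277315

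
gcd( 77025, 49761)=3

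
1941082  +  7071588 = 9012670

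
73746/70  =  1053 + 18/35 = 1053.51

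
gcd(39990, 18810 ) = 30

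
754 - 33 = 721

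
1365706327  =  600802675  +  764903652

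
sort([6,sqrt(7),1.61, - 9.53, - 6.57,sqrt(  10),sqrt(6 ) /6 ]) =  [ - 9.53 , - 6.57,sqrt (6) /6 , 1.61, sqrt( 7),  sqrt( 10),  6 ] 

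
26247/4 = 26247/4 = 6561.75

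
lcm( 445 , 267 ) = 1335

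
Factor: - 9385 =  - 5^1*1877^1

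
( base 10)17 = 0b10001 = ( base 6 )25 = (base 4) 101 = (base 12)15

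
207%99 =9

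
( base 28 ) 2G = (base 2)1001000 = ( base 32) 28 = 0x48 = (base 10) 72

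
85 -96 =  - 11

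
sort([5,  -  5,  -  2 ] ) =[-5, - 2,5 ]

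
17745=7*2535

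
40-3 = 37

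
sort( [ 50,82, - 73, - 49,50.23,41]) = [  -  73, - 49,  41 , 50, 50.23, 82]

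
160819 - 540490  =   - 379671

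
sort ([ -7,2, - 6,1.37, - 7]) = [-7, - 7, - 6,1.37, 2 ]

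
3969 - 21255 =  - 17286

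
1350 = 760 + 590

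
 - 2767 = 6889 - 9656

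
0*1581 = 0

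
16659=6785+9874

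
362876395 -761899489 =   -  399023094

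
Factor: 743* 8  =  5944 = 2^3 * 743^1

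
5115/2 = 2557+1/2 = 2557.50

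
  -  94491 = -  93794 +  -  697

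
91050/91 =1000 + 50/91 =1000.55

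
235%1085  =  235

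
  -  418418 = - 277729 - 140689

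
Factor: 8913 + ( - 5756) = 7^1 * 11^1 *41^1= 3157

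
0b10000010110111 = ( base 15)2735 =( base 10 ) 8375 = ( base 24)ecn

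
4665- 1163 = 3502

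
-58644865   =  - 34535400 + -24109465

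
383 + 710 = 1093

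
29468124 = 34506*854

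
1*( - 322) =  - 322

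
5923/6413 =5923/6413 = 0.92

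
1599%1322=277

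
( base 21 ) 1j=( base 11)37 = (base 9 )44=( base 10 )40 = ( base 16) 28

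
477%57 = 21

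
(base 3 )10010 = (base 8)124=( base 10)84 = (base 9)103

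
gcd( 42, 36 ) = 6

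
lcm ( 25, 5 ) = 25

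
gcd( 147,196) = 49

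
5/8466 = 5/8466 = 0.00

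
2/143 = 2/143 = 0.01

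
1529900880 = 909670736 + 620230144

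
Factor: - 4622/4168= -2311/2084 = - 2^(-2)*521^(  -  1 )*2311^1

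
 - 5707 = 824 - 6531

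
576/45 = 12 + 4/5= 12.80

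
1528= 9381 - 7853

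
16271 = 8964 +7307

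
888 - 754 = 134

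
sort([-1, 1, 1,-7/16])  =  [ - 1,  -  7/16,1,1]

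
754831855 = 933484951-178653096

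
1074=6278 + -5204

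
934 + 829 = 1763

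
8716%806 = 656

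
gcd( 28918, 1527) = 1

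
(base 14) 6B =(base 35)2p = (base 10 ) 95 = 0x5F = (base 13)74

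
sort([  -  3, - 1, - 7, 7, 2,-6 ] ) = [ - 7,  -  6, - 3, - 1, 2, 7] 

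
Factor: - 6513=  -3^1 * 13^1*167^1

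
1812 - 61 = 1751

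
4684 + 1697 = 6381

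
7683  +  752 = 8435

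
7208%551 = 45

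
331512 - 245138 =86374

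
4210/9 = 4210/9 = 467.78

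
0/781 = 0 = 0.00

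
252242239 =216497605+35744634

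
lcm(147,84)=588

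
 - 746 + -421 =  - 1167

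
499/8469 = 499/8469= 0.06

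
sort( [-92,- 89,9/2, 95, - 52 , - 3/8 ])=[ - 92,-89, -52, - 3/8,9/2 , 95]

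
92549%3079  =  179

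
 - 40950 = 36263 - 77213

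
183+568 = 751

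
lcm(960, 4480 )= 13440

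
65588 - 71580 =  - 5992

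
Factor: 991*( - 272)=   -  2^4*17^1*991^1 = -269552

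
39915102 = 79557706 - 39642604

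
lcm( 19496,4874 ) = 19496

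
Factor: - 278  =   - 2^1* 139^1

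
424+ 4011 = 4435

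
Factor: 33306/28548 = 7/6  =  2^(  -  1)*3^( - 1 )*7^1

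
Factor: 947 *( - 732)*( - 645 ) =447116580 = 2^2*3^2*5^1*43^1 * 61^1*947^1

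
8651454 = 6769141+1882313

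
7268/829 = 7268/829=8.77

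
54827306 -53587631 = 1239675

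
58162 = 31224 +26938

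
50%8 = 2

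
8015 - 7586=429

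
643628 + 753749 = 1397377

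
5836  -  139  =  5697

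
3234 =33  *98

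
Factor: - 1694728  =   - 2^3*7^1 * 53^1*571^1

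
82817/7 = 11831 = 11831.00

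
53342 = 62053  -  8711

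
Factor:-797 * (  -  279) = 3^2*31^1*797^1=222363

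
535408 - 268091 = 267317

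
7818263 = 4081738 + 3736525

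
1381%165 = 61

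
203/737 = 203/737 = 0.28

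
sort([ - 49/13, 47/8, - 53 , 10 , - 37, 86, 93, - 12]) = [ - 53, - 37,-12, - 49/13,47/8  ,  10,86, 93]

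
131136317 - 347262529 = -216126212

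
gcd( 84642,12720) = 6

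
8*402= 3216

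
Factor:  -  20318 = -2^1*10159^1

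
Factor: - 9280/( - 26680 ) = 8/23= 2^3*23^(  -  1)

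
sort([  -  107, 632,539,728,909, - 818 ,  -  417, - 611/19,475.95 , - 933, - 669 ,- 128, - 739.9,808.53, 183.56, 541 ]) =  [ - 933, - 818,  -  739.9, - 669,- 417, - 128,  -  107, - 611/19,183.56,475.95 , 539,541, 632,728, 808.53, 909]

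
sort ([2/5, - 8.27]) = [ - 8.27,2/5]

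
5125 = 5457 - 332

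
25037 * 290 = 7260730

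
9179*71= 651709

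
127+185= 312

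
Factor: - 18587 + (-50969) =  - 69556 = -2^2*17389^1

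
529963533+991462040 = 1521425573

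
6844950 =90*76055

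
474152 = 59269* 8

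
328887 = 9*36543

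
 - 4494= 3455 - 7949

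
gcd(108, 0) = 108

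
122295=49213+73082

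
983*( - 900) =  - 884700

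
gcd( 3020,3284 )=4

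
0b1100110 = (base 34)30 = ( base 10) 102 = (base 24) 46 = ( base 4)1212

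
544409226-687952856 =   -  143543630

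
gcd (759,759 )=759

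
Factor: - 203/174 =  - 7/6 = - 2^( - 1)*3^(-1 ) *7^1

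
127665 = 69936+57729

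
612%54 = 18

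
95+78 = 173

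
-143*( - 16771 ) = 2398253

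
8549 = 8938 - 389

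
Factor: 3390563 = 11^1 *31^1*61^1* 163^1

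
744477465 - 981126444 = -236648979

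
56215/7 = 8030+5/7  =  8030.71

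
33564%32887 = 677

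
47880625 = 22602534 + 25278091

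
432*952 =411264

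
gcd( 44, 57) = 1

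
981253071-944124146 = 37128925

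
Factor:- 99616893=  - 3^1*107^1*310333^1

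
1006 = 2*503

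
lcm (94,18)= 846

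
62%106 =62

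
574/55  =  10 + 24/55= 10.44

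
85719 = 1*85719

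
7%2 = 1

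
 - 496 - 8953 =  - 9449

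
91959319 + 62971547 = 154930866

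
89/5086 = 89/5086 = 0.02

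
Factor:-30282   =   - 2^1*3^1 * 7^2*103^1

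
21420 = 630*34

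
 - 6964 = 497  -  7461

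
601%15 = 1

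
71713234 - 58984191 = 12729043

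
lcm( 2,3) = 6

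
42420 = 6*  7070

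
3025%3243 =3025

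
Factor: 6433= 7^1*919^1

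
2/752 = 1/376  =  0.00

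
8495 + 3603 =12098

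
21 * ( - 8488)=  - 178248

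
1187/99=1187/99=11.99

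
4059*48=194832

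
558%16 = 14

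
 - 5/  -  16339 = 5/16339 = 0.00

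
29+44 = 73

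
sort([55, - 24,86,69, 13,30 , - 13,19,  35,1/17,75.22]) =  [ - 24, - 13,1/17,  13, 19,30,  35,55,69,75.22, 86]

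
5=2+3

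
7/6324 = 7/6324 = 0.00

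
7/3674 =7/3674= 0.00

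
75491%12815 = 11416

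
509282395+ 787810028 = 1297092423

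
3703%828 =391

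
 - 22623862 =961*( - 23542 )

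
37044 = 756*49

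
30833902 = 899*34298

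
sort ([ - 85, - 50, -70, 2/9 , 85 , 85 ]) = [ - 85, - 70, - 50,2/9,85,85]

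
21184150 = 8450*2507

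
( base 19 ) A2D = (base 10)3661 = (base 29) 4a7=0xE4D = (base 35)2yl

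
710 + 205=915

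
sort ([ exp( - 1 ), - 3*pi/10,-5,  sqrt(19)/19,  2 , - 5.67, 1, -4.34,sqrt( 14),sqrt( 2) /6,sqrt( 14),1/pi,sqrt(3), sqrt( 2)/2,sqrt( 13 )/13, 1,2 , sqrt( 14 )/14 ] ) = [ - 5.67, -5, - 4.34, - 3*pi/10,  sqrt( 19) /19,sqrt( 2 )/6,sqrt (14 )/14 , sqrt( 13 ) /13,1/pi , exp( - 1 ),sqrt( 2) /2,1, 1 , sqrt( 3) , 2 , 2, sqrt( 14 ), sqrt (14 )] 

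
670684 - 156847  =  513837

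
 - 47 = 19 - 66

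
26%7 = 5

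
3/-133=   -  3/133 = - 0.02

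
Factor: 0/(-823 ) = 0 = 0^1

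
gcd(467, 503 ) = 1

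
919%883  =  36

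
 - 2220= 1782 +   -  4002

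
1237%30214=1237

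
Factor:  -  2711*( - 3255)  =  8824305 = 3^1*5^1 *7^1* 31^1 *2711^1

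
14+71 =85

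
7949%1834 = 613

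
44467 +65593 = 110060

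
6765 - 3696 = 3069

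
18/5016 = 3/836 = 0.00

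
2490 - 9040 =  - 6550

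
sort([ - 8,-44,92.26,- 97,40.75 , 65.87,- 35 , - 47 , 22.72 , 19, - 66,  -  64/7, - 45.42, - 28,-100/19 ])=[-97, - 66, - 47, - 45.42, -44,-35,- 28,- 64/7, - 8 ,  -  100/19 , 19, 22.72,40.75,65.87,92.26 ]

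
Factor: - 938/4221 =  - 2/9 = - 2^1*3^(  -  2 )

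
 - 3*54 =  - 162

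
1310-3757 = - 2447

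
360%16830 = 360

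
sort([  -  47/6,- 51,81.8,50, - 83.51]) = [ - 83.51, -51, - 47/6, 50, 81.8] 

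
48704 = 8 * 6088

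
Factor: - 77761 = - 77761^1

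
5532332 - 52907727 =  - 47375395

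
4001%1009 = 974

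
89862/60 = 14977/10=1497.70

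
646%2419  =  646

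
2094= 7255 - 5161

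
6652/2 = 3326 = 3326.00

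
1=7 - 6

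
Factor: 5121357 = 3^1 * 1707119^1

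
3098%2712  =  386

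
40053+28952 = 69005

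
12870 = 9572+3298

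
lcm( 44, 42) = 924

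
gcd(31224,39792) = 24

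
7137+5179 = 12316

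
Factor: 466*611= 284726 = 2^1*13^1*47^1 * 233^1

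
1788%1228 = 560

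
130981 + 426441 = 557422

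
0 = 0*179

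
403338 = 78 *5171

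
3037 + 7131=10168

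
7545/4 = 7545/4= 1886.25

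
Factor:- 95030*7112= - 2^4*5^1 *7^1*13^1*17^1*43^1*127^1= - 675853360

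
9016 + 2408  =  11424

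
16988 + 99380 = 116368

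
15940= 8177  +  7763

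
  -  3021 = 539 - 3560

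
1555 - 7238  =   - 5683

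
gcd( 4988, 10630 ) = 2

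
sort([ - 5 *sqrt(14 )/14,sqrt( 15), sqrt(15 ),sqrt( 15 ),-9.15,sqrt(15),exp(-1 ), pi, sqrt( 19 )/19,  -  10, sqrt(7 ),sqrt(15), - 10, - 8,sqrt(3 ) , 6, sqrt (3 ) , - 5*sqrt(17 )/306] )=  [-10, - 10, - 9.15, - 8, - 5 * sqrt(14)/14, - 5*sqrt(17 )/306,sqrt( 19 )/19, exp ( - 1 ), sqrt(3), sqrt(3), sqrt( 7 ),  pi, sqrt(15), sqrt( 15) , sqrt(15 ), sqrt ( 15 ),sqrt(15 ),6 ]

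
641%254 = 133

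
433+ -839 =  - 406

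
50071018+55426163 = 105497181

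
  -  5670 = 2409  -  8079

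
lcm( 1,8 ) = 8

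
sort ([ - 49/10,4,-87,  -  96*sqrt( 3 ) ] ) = [ - 96*sqrt ( 3), - 87,  -  49/10, 4]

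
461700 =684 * 675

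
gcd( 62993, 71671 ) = 1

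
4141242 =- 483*( - 8574 )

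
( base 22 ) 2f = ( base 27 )25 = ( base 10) 59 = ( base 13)47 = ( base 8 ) 73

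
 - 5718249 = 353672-6071921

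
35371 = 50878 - 15507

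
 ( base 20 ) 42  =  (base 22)3G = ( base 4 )1102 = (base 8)122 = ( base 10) 82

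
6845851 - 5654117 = 1191734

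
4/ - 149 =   -  1 + 145/149 =-0.03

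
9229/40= 230 + 29/40 = 230.72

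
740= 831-91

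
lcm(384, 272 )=6528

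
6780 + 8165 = 14945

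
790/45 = 17 + 5/9 = 17.56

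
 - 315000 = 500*(-630)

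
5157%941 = 452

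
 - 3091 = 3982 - 7073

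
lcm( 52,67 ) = 3484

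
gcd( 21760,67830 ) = 170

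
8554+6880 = 15434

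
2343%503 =331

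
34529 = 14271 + 20258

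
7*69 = 483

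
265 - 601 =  - 336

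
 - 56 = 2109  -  2165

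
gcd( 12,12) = 12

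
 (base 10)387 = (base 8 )603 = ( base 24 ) g3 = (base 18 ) 139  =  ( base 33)BO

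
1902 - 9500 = -7598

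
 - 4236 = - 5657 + 1421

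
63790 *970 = 61876300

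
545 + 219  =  764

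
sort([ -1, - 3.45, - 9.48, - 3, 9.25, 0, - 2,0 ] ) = [ - 9.48,- 3.45,  -  3,-2, - 1, 0, 0,9.25]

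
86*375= 32250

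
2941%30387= 2941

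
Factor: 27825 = 3^1*5^2 * 7^1*53^1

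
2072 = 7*296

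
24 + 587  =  611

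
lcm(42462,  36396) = 254772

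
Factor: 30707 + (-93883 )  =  -2^3 * 53^1*149^1=-  63176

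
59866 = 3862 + 56004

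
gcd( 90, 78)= 6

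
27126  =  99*274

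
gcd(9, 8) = 1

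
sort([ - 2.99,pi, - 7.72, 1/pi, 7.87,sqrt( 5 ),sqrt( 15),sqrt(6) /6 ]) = [  -  7.72, - 2.99,  1/pi, sqrt(6 )/6,sqrt(5) , pi,sqrt(15),7.87]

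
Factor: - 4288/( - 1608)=2^3*3^(-1 )= 8/3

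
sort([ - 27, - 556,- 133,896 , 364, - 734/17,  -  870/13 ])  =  [ - 556, - 133,-870/13, - 734/17,-27,364, 896]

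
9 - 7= 2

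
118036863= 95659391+22377472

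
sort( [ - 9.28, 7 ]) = [-9.28, 7 ]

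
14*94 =1316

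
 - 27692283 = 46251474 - 73943757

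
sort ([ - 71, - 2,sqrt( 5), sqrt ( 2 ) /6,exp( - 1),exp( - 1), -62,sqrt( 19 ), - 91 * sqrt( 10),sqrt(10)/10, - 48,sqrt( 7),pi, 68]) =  [ - 91*sqrt( 10),  -  71, - 62, - 48, - 2,sqrt(2 ) /6 , sqrt(10 ) /10,exp(-1 ),  exp( -1), sqrt( 5), sqrt(7),pi,sqrt(19 ),68]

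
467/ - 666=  - 1 + 199/666 = -0.70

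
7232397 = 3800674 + 3431723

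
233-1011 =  - 778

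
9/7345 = 9/7345= 0.00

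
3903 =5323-1420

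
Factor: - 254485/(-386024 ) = 2^ ( - 3 ) * 5^1 * 7^1 * 11^1*73^ ( - 1) = 385/584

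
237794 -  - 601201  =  838995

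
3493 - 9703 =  - 6210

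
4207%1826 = 555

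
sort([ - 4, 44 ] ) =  [ - 4 , 44] 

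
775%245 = 40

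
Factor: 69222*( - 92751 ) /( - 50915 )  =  6420409722/50915 = 2^1 * 3^2*5^(-1)*17^( - 1) * 43^1*83^1*139^1*599^ ( - 1)*719^1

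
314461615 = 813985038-499523423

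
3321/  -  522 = -7  +  37/58=   - 6.36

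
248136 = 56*4431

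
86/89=86/89=0.97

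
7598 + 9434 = 17032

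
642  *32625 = 20945250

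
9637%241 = 238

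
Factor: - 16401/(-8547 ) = 37^( - 1)*71^1  =  71/37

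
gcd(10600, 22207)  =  53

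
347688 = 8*43461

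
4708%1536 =100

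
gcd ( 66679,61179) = 1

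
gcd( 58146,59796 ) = 66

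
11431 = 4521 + 6910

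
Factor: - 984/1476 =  - 2/3 = - 2^1*3^ (  -  1 )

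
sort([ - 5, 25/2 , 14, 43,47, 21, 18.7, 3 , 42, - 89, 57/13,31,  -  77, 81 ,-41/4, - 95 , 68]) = [-95,  -  89, - 77,-41/4, - 5, 3, 57/13, 25/2, 14, 18.7, 21, 31, 42,43, 47,68, 81 ]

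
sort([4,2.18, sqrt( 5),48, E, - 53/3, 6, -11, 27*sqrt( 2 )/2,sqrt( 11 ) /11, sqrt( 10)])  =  [ - 53/3, - 11, sqrt( 11)/11,  2.18, sqrt(5), E, sqrt( 10), 4, 6,27*sqrt( 2)/2  ,  48]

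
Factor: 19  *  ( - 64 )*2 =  - 2432 = -2^7*19^1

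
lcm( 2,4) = 4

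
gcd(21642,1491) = 3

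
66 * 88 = 5808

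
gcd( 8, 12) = 4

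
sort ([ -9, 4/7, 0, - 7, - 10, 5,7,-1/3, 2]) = [ - 10, - 9, - 7, - 1/3 , 0 , 4/7, 2,  5,7]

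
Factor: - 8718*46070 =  - 2^2*3^1 *5^1 * 17^1 * 271^1*1453^1 = -401638260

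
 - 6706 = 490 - 7196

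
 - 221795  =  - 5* 44359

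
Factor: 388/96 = 2^( - 3 )*3^( - 1)*97^1= 97/24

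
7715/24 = 7715/24 = 321.46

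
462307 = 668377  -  206070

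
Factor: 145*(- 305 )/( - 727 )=5^2 * 29^1 * 61^1 * 727^(  -  1) =44225/727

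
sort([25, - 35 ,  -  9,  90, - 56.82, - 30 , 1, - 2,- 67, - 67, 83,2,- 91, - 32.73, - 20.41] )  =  [ - 91,- 67 ,-67 , - 56.82, - 35, - 32.73, - 30, - 20.41, - 9,-2,1 , 2, 25,83,90]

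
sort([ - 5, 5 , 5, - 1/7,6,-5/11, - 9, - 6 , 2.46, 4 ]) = [  -  9, - 6, -5, - 5/11, - 1/7,2.46, 4,5,5,6] 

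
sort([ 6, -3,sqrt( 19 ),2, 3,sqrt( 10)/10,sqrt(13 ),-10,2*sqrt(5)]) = [ - 10, - 3, sqrt(10)/10,2 , 3,  sqrt( 13),sqrt(19),2*sqrt(5),6] 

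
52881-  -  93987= 146868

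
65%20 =5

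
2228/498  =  1114/249 = 4.47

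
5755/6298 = 5755/6298  =  0.91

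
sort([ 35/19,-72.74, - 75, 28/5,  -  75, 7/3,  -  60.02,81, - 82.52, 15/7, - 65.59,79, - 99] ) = [ - 99, - 82.52, - 75 , - 75,  -  72.74, -65.59, - 60.02,35/19 , 15/7,  7/3, 28/5,79, 81 ] 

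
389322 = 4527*86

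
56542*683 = 38618186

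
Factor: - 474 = -2^1*3^1 * 79^1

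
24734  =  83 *298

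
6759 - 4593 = 2166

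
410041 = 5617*73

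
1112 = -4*( - 278)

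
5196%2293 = 610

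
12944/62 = 6472/31 = 208.77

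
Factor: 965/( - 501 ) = - 3^( - 1 )*5^1*167^( - 1 ) * 193^1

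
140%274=140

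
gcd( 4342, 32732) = 334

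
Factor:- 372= - 2^2*3^1*31^1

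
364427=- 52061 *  (  -  7)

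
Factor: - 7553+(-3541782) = -3549335 = - 5^1*379^1*1873^1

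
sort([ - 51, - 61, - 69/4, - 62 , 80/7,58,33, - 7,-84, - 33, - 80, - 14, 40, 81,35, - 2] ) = [ - 84,-80, - 62, - 61 ,  -  51, - 33, - 69/4, - 14,  -  7, - 2,80/7,33, 35  ,  40,58,81] 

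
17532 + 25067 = 42599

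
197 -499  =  -302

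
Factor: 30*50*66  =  2^3*3^2*5^3*11^1 =99000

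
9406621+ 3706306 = 13112927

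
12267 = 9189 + 3078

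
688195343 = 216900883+471294460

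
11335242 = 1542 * 7351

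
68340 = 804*85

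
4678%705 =448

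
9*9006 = 81054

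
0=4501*0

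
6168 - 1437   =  4731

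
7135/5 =1427= 1427.00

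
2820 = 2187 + 633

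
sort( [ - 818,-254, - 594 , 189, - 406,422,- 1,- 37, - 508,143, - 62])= [ - 818 , - 594,-508, - 406, - 254,  -  62, - 37 , - 1, 143,189, 422 ]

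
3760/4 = 940 = 940.00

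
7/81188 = 7/81188 = 0.00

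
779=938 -159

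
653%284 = 85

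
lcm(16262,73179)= 146358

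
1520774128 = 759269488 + 761504640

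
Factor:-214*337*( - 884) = 63752312 = 2^3*13^1*17^1*107^1*337^1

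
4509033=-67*( - 67299)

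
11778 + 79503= 91281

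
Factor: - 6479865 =  -  3^3*5^1*7^1 * 6857^1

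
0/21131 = 0 = 0.00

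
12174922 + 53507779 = 65682701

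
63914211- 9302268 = 54611943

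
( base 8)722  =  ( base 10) 466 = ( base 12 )32a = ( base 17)1A7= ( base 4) 13102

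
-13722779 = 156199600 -169922379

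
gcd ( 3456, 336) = 48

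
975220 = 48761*20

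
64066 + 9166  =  73232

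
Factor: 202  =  2^1 * 101^1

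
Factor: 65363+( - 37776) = 7^2*563^1 = 27587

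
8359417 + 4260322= 12619739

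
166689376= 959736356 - 793046980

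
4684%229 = 104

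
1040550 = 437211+603339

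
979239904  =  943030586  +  36209318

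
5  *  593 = 2965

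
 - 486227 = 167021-653248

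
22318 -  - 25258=47576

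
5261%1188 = 509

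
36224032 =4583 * 7904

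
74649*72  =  5374728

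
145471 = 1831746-1686275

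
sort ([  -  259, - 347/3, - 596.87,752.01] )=[ - 596.87, - 259, - 347/3, 752.01]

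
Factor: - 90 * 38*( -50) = 2^3 * 3^2*5^3*19^1 = 171000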